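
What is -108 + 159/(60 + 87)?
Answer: -5239/49 ≈ -106.92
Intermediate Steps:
-108 + 159/(60 + 87) = -108 + 159/147 = -108 + 159*(1/147) = -108 + 53/49 = -5239/49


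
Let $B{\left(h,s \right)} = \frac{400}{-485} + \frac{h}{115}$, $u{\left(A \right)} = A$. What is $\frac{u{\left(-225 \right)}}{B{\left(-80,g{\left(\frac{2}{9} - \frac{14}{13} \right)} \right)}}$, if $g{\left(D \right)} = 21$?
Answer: $\frac{501975}{3392} \approx 147.99$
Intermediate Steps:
$B{\left(h,s \right)} = - \frac{80}{97} + \frac{h}{115}$ ($B{\left(h,s \right)} = 400 \left(- \frac{1}{485}\right) + h \frac{1}{115} = - \frac{80}{97} + \frac{h}{115}$)
$\frac{u{\left(-225 \right)}}{B{\left(-80,g{\left(\frac{2}{9} - \frac{14}{13} \right)} \right)}} = - \frac{225}{- \frac{80}{97} + \frac{1}{115} \left(-80\right)} = - \frac{225}{- \frac{80}{97} - \frac{16}{23}} = - \frac{225}{- \frac{3392}{2231}} = \left(-225\right) \left(- \frac{2231}{3392}\right) = \frac{501975}{3392}$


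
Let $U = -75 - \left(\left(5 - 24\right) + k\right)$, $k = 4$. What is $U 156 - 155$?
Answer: $-9515$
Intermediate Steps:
$U = -60$ ($U = -75 - \left(\left(5 - 24\right) + 4\right) = -75 - \left(-19 + 4\right) = -75 - -15 = -75 + 15 = -60$)
$U 156 - 155 = \left(-60\right) 156 - 155 = -9360 - 155 = -9515$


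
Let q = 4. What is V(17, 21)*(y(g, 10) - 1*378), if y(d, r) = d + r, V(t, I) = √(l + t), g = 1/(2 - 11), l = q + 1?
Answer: -3313*√22/9 ≈ -1726.6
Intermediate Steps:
l = 5 (l = 4 + 1 = 5)
g = -⅑ (g = 1/(-9) = -⅑ ≈ -0.11111)
V(t, I) = √(5 + t)
V(17, 21)*(y(g, 10) - 1*378) = √(5 + 17)*((-⅑ + 10) - 1*378) = √22*(89/9 - 378) = √22*(-3313/9) = -3313*√22/9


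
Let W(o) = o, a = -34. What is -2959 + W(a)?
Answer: -2993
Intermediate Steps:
-2959 + W(a) = -2959 - 34 = -2993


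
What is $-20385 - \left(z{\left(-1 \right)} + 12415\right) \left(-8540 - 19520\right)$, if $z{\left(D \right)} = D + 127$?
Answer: $351880075$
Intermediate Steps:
$z{\left(D \right)} = 127 + D$
$-20385 - \left(z{\left(-1 \right)} + 12415\right) \left(-8540 - 19520\right) = -20385 - \left(\left(127 - 1\right) + 12415\right) \left(-8540 - 19520\right) = -20385 - \left(126 + 12415\right) \left(-28060\right) = -20385 - 12541 \left(-28060\right) = -20385 - -351900460 = -20385 + 351900460 = 351880075$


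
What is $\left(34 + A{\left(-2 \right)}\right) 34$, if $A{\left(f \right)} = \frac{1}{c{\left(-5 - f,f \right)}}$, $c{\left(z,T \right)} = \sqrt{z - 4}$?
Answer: $1156 - \frac{34 i \sqrt{7}}{7} \approx 1156.0 - 12.851 i$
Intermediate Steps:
$c{\left(z,T \right)} = \sqrt{-4 + z}$
$A{\left(f \right)} = \frac{1}{\sqrt{-9 - f}}$ ($A{\left(f \right)} = \frac{1}{\sqrt{-4 - \left(5 + f\right)}} = \frac{1}{\sqrt{-9 - f}}$)
$\left(34 + A{\left(-2 \right)}\right) 34 = \left(34 + \frac{1}{\sqrt{-9 - -2}}\right) 34 = \left(34 + \frac{1}{\sqrt{-9 + 2}}\right) 34 = \left(34 + \frac{1}{\sqrt{-7}}\right) 34 = \left(34 - \frac{i \sqrt{7}}{7}\right) 34 = 1156 - \frac{34 i \sqrt{7}}{7}$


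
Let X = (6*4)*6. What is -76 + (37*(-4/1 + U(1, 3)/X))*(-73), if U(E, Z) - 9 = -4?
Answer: 1531327/144 ≈ 10634.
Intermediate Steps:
U(E, Z) = 5 (U(E, Z) = 9 - 4 = 5)
X = 144 (X = 24*6 = 144)
-76 + (37*(-4/1 + U(1, 3)/X))*(-73) = -76 + (37*(-4/1 + 5/144))*(-73) = -76 + (37*(-4*1 + 5*(1/144)))*(-73) = -76 + (37*(-4 + 5/144))*(-73) = -76 + (37*(-571/144))*(-73) = -76 - 21127/144*(-73) = -76 + 1542271/144 = 1531327/144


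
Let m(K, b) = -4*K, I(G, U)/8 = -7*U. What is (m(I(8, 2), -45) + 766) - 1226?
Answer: -12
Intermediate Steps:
I(G, U) = -56*U (I(G, U) = 8*(-7*U) = -56*U)
(m(I(8, 2), -45) + 766) - 1226 = (-(-224)*2 + 766) - 1226 = (-4*(-112) + 766) - 1226 = (448 + 766) - 1226 = 1214 - 1226 = -12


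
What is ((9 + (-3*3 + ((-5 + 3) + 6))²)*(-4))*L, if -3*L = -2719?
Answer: -369784/3 ≈ -1.2326e+5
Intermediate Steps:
L = 2719/3 (L = -⅓*(-2719) = 2719/3 ≈ 906.33)
((9 + (-3*3 + ((-5 + 3) + 6))²)*(-4))*L = ((9 + (-3*3 + ((-5 + 3) + 6))²)*(-4))*(2719/3) = ((9 + (-9 + (-2 + 6))²)*(-4))*(2719/3) = ((9 + (-9 + 4)²)*(-4))*(2719/3) = ((9 + (-5)²)*(-4))*(2719/3) = ((9 + 25)*(-4))*(2719/3) = (34*(-4))*(2719/3) = -136*2719/3 = -369784/3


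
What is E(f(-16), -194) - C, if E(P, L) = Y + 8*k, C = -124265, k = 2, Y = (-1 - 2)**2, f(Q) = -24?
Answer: 124290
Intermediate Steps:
Y = 9 (Y = (-3)**2 = 9)
E(P, L) = 25 (E(P, L) = 9 + 8*2 = 9 + 16 = 25)
E(f(-16), -194) - C = 25 - 1*(-124265) = 25 + 124265 = 124290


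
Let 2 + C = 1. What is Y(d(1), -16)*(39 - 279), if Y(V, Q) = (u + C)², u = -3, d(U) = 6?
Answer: -3840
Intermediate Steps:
C = -1 (C = -2 + 1 = -1)
Y(V, Q) = 16 (Y(V, Q) = (-3 - 1)² = (-4)² = 16)
Y(d(1), -16)*(39 - 279) = 16*(39 - 279) = 16*(-240) = -3840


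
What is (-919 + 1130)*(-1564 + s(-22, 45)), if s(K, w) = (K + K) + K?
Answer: -343930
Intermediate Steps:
s(K, w) = 3*K (s(K, w) = 2*K + K = 3*K)
(-919 + 1130)*(-1564 + s(-22, 45)) = (-919 + 1130)*(-1564 + 3*(-22)) = 211*(-1564 - 66) = 211*(-1630) = -343930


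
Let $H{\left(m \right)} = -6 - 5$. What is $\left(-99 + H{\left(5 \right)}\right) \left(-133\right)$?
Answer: $14630$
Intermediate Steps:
$H{\left(m \right)} = -11$
$\left(-99 + H{\left(5 \right)}\right) \left(-133\right) = \left(-99 - 11\right) \left(-133\right) = \left(-110\right) \left(-133\right) = 14630$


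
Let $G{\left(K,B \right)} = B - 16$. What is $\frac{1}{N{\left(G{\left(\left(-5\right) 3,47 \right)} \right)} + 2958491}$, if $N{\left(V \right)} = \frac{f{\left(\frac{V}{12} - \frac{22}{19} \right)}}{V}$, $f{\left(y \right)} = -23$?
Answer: $\frac{31}{91713198} \approx 3.3801 \cdot 10^{-7}$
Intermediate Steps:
$G{\left(K,B \right)} = -16 + B$ ($G{\left(K,B \right)} = B - 16 = -16 + B$)
$N{\left(V \right)} = - \frac{23}{V}$
$\frac{1}{N{\left(G{\left(\left(-5\right) 3,47 \right)} \right)} + 2958491} = \frac{1}{- \frac{23}{-16 + 47} + 2958491} = \frac{1}{- \frac{23}{31} + 2958491} = \frac{1}{\frac{91713198}{31}} = \frac{31}{91713198}$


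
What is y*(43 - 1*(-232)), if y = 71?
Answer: 19525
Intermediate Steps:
y*(43 - 1*(-232)) = 71*(43 - 1*(-232)) = 71*(43 + 232) = 71*275 = 19525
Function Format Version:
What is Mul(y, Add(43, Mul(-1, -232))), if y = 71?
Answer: 19525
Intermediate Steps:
Mul(y, Add(43, Mul(-1, -232))) = Mul(71, Add(43, Mul(-1, -232))) = Mul(71, Add(43, 232)) = Mul(71, 275) = 19525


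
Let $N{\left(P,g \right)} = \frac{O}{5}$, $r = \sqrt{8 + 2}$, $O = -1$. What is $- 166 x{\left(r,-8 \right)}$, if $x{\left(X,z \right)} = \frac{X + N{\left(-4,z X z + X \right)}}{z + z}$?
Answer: $- \frac{83}{40} + \frac{83 \sqrt{10}}{8} \approx 30.734$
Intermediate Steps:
$r = \sqrt{10} \approx 3.1623$
$N{\left(P,g \right)} = - \frac{1}{5}$
$x{\left(X,z \right)} = \frac{- \frac{1}{5} + X}{2 z}$ ($x{\left(X,z \right)} = \frac{X - \frac{1}{5}}{z + z} = \frac{- \frac{1}{5} + X}{2 z}$)
$- 166 x{\left(r,-8 \right)} = - 166 \frac{-1 + 5 \sqrt{10}}{10 \left(-8\right)} = - 166 \cdot \frac{1}{10} \left(- \frac{1}{8}\right) \left(-1 + 5 \sqrt{10}\right) = - 166 \left(\frac{1}{80} - \frac{\sqrt{10}}{16}\right) = - \frac{83}{40} + \frac{83 \sqrt{10}}{8}$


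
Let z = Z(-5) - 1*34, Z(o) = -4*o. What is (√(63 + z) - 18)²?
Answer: 121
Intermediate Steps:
z = -14 (z = -4*(-5) - 1*34 = 20 - 34 = -14)
(√(63 + z) - 18)² = (√(63 - 14) - 18)² = (√49 - 18)² = (7 - 18)² = (-11)² = 121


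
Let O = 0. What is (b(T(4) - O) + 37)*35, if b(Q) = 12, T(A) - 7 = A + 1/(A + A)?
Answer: 1715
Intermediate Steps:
T(A) = 7 + A + 1/(2*A) (T(A) = 7 + (A + 1/(A + A)) = 7 + (A + 1/(2*A)) = 7 + A + 1/(2*A))
(b(T(4) - O) + 37)*35 = (12 + 37)*35 = 49*35 = 1715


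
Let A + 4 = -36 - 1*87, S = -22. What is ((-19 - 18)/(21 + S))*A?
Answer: -4699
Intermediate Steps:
A = -127 (A = -4 + (-36 - 1*87) = -4 + (-36 - 87) = -4 - 123 = -127)
((-19 - 18)/(21 + S))*A = ((-19 - 18)/(21 - 22))*(-127) = -37/(-1)*(-127) = -37*(-1)*(-127) = 37*(-127) = -4699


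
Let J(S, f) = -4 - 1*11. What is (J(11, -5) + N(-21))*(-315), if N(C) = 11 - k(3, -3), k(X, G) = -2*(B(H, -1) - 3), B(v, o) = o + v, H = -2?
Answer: 5040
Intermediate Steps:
J(S, f) = -15 (J(S, f) = -4 - 11 = -15)
k(X, G) = 12 (k(X, G) = -2*((-1 - 2) - 3) = -2*(-3 - 3) = -2*(-6) = 12)
N(C) = -1 (N(C) = 11 - 1*12 = 11 - 12 = -1)
(J(11, -5) + N(-21))*(-315) = (-15 - 1)*(-315) = -16*(-315) = 5040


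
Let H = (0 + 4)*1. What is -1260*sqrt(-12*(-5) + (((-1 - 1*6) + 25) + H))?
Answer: -1260*sqrt(82) ≈ -11410.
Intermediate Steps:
H = 4 (H = 4*1 = 4)
-1260*sqrt(-12*(-5) + (((-1 - 1*6) + 25) + H)) = -1260*sqrt(-12*(-5) + (((-1 - 1*6) + 25) + 4)) = -1260*sqrt(60 + (((-1 - 6) + 25) + 4)) = -1260*sqrt(60 + ((-7 + 25) + 4)) = -1260*sqrt(60 + (18 + 4)) = -1260*sqrt(60 + 22) = -1260*sqrt(82)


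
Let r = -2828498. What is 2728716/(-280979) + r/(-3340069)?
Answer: -8319351181862/938489247551 ≈ -8.8646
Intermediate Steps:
2728716/(-280979) + r/(-3340069) = 2728716/(-280979) - 2828498/(-3340069) = 2728716*(-1/280979) - 2828498*(-1/3340069) = -2728716/280979 + 2828498/3340069 = -8319351181862/938489247551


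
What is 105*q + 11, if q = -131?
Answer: -13744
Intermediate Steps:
105*q + 11 = 105*(-131) + 11 = -13755 + 11 = -13744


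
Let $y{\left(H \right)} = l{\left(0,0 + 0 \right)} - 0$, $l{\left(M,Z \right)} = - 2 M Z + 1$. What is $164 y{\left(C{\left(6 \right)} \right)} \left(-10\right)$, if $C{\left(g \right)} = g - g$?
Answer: $-1640$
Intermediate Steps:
$C{\left(g \right)} = 0$
$l{\left(M,Z \right)} = 1 - 2 M Z$ ($l{\left(M,Z \right)} = - 2 M Z + 1 = 1 - 2 M Z$)
$y{\left(H \right)} = 1$ ($y{\left(H \right)} = \left(1 - 0 \left(0 + 0\right)\right) - 0 = \left(1 - 0 \cdot 0\right) + 0 = \left(1 + 0\right) + 0 = 1 + 0 = 1$)
$164 y{\left(C{\left(6 \right)} \right)} \left(-10\right) = 164 \cdot 1 \left(-10\right) = 164 \left(-10\right) = -1640$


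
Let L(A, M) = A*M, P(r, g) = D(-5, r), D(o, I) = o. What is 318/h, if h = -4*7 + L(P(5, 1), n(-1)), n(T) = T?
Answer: -318/23 ≈ -13.826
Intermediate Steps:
P(r, g) = -5
h = -23 (h = -4*7 - 5*(-1) = -28 + 5 = -23)
318/h = 318/(-23) = 318*(-1/23) = -318/23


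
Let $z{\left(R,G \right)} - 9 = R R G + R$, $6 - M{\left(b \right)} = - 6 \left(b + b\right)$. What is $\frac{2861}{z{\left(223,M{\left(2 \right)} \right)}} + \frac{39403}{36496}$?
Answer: $\frac{29448855081}{27227877296} \approx 1.0816$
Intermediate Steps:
$M{\left(b \right)} = 6 + 12 b$ ($M{\left(b \right)} = 6 - - 6 \left(b + b\right) = 6 - - 6 \cdot 2 b = 6 - - 12 b = 6 + 12 b$)
$z{\left(R,G \right)} = 9 + R + G R^{2}$ ($z{\left(R,G \right)} = 9 + \left(R R G + R\right) = 9 + \left(R^{2} G + R\right) = 9 + \left(G R^{2} + R\right) = 9 + \left(R + G R^{2}\right) = 9 + R + G R^{2}$)
$\frac{2861}{z{\left(223,M{\left(2 \right)} \right)}} + \frac{39403}{36496} = \frac{2861}{9 + 223 + \left(6 + 12 \cdot 2\right) 223^{2}} + \frac{39403}{36496} = \frac{2861}{9 + 223 + \left(6 + 24\right) 49729} + 39403 \cdot \frac{1}{36496} = \frac{2861}{9 + 223 + 30 \cdot 49729} + \frac{39403}{36496} = \frac{2861}{9 + 223 + 1491870} + \frac{39403}{36496} = \frac{2861}{1492102} + \frac{39403}{36496} = \frac{29448855081}{27227877296}$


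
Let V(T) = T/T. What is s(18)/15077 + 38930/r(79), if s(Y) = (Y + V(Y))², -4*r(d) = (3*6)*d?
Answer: -1173638549/10719747 ≈ -109.48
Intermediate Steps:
V(T) = 1
r(d) = -9*d/2 (r(d) = -3*6*d/4 = -9*d/2)
s(Y) = (1 + Y)² (s(Y) = (Y + 1)² = (1 + Y)²)
s(18)/15077 + 38930/r(79) = (1 + 18)²/15077 + 38930/((-9/2*79)) = 19²*(1/15077) + 38930/(-711/2) = 361*(1/15077) + 38930*(-2/711) = 361/15077 - 77860/711 = -1173638549/10719747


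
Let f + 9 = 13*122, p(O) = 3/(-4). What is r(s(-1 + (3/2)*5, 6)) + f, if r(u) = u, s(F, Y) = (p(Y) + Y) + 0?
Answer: 6329/4 ≈ 1582.3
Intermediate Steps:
p(O) = -¾ (p(O) = 3*(-¼) = -¾)
s(F, Y) = -¾ + Y (s(F, Y) = (-¾ + Y) + 0 = -¾ + Y)
f = 1577 (f = -9 + 13*122 = -9 + 1586 = 1577)
r(s(-1 + (3/2)*5, 6)) + f = (-¾ + 6) + 1577 = 21/4 + 1577 = 6329/4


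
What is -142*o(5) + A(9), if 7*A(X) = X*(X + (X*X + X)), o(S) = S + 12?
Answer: -16007/7 ≈ -2286.7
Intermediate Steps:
o(S) = 12 + S
A(X) = X*(X² + 2*X)/7 (A(X) = (X*(X + (X*X + X)))/7 = (X*(X + (X² + X)))/7 = (X*(X + (X + X²)))/7 = (X*(X² + 2*X))/7 = X*(X² + 2*X)/7)
-142*o(5) + A(9) = -142*(12 + 5) + (⅐)*9²*(2 + 9) = -142*17 + (⅐)*81*11 = -2414 + 891/7 = -16007/7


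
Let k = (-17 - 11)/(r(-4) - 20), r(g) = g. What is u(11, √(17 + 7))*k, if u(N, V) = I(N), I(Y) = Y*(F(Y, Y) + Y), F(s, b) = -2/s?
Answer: 833/6 ≈ 138.83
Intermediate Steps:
I(Y) = Y*(Y - 2/Y) (I(Y) = Y*(-2/Y + Y) = Y*(Y - 2/Y))
u(N, V) = -2 + N²
k = 7/6 (k = (-17 - 11)/(-4 - 20) = -28/(-24) = -28*(-1/24) = 7/6 ≈ 1.1667)
u(11, √(17 + 7))*k = (-2 + 11²)*(7/6) = (-2 + 121)*(7/6) = 119*(7/6) = 833/6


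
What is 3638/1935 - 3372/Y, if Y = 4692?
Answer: 878723/756585 ≈ 1.1614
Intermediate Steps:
3638/1935 - 3372/Y = 3638/1935 - 3372/4692 = 3638*(1/1935) - 3372*1/4692 = 3638/1935 - 281/391 = 878723/756585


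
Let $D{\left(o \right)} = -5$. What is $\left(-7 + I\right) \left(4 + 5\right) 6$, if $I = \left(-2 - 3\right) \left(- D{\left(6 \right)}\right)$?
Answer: $-1728$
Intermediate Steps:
$I = -25$ ($I = \left(-2 - 3\right) \left(\left(-1\right) \left(-5\right)\right) = \left(-5\right) 5 = -25$)
$\left(-7 + I\right) \left(4 + 5\right) 6 = \left(-7 - 25\right) \left(4 + 5\right) 6 = - 32 \cdot 9 \cdot 6 = \left(-32\right) 54 = -1728$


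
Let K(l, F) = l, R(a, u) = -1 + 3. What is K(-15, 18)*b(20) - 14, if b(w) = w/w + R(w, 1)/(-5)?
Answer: -23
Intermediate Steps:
R(a, u) = 2
b(w) = ⅗ (b(w) = w/w + 2/(-5) = 1 + 2*(-⅕) = 1 - ⅖ = ⅗)
K(-15, 18)*b(20) - 14 = -15*⅗ - 14 = -9 - 14 = -23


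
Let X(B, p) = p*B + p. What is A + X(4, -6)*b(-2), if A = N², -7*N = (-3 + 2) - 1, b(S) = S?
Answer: 2944/49 ≈ 60.082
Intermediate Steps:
X(B, p) = p + B*p (X(B, p) = B*p + p = p + B*p)
N = 2/7 (N = -((-3 + 2) - 1)/7 = -(-1 - 1)/7 = -⅐*(-2) = 2/7 ≈ 0.28571)
A = 4/49 (A = (2/7)² = 4/49 ≈ 0.081633)
A + X(4, -6)*b(-2) = 4/49 - 6*(1 + 4)*(-2) = 4/49 - 6*5*(-2) = 4/49 - 30*(-2) = 4/49 + 60 = 2944/49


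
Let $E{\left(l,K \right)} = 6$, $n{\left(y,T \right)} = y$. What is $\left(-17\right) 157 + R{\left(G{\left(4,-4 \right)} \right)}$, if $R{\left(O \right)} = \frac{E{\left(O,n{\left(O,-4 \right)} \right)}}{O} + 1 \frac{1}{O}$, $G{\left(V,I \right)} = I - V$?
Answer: $- \frac{21359}{8} \approx -2669.9$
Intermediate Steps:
$R{\left(O \right)} = \frac{7}{O}$ ($R{\left(O \right)} = \frac{6}{O} + 1 \frac{1}{O} = \frac{6}{O} + \frac{1}{O} = \frac{7}{O}$)
$\left(-17\right) 157 + R{\left(G{\left(4,-4 \right)} \right)} = \left(-17\right) 157 + \frac{7}{-4 - 4} = -2669 + \frac{7}{-4 - 4} = -2669 + \frac{7}{-8} = -2669 + 7 \left(- \frac{1}{8}\right) = -2669 - \frac{7}{8} = - \frac{21359}{8}$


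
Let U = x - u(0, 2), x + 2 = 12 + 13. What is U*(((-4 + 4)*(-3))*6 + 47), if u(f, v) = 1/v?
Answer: 2115/2 ≈ 1057.5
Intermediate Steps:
x = 23 (x = -2 + (12 + 13) = -2 + 25 = 23)
u(f, v) = 1/v
U = 45/2 (U = 23 - 1/2 = 23 - 1*½ = 23 - ½ = 45/2 ≈ 22.500)
U*(((-4 + 4)*(-3))*6 + 47) = 45*(((-4 + 4)*(-3))*6 + 47)/2 = 45*((0*(-3))*6 + 47)/2 = 45*(0*6 + 47)/2 = 45*(0 + 47)/2 = (45/2)*47 = 2115/2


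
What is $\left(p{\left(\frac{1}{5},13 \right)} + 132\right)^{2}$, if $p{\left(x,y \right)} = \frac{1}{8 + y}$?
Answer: $\frac{7689529}{441} \approx 17437.0$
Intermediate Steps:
$\left(p{\left(\frac{1}{5},13 \right)} + 132\right)^{2} = \left(\frac{1}{8 + 13} + 132\right)^{2} = \left(\frac{1}{21} + 132\right)^{2} = \left(\frac{2773}{21}\right)^{2} = \frac{7689529}{441}$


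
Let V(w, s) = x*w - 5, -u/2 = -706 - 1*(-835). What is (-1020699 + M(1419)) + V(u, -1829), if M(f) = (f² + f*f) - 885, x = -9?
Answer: 3007855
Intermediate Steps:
u = -258 (u = -2*(-706 - 1*(-835)) = -2*(-706 + 835) = -2*129 = -258)
V(w, s) = -5 - 9*w (V(w, s) = -9*w - 5 = -5 - 9*w)
M(f) = -885 + 2*f² (M(f) = (f² + f²) - 885 = 2*f² - 885 = -885 + 2*f²)
(-1020699 + M(1419)) + V(u, -1829) = (-1020699 + (-885 + 2*1419²)) + (-5 - 9*(-258)) = (-1020699 + (-885 + 2*2013561)) + (-5 + 2322) = (-1020699 + (-885 + 4027122)) + 2317 = (-1020699 + 4026237) + 2317 = 3005538 + 2317 = 3007855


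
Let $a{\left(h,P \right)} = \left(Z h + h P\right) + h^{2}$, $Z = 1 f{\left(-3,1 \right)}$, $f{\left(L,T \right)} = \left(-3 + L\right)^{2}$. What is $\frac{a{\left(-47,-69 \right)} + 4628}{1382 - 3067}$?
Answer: $- \frac{8388}{1685} \approx -4.978$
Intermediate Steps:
$Z = 36$ ($Z = 1 \left(-3 - 3\right)^{2} = 1 \left(-6\right)^{2} = 1 \cdot 36 = 36$)
$a{\left(h,P \right)} = h^{2} + 36 h + P h$ ($a{\left(h,P \right)} = \left(36 h + h P\right) + h^{2} = \left(36 h + P h\right) + h^{2} = h^{2} + 36 h + P h$)
$\frac{a{\left(-47,-69 \right)} + 4628}{1382 - 3067} = \frac{- 47 \left(36 - 69 - 47\right) + 4628}{1382 - 3067} = \frac{\left(-47\right) \left(-80\right) + 4628}{-1685} = \left(3760 + 4628\right) \left(- \frac{1}{1685}\right) = 8388 \left(- \frac{1}{1685}\right) = - \frac{8388}{1685}$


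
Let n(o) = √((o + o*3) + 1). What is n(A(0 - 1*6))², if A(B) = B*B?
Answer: 145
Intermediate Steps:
A(B) = B²
n(o) = √(1 + 4*o) (n(o) = √((o + 3*o) + 1) = √(4*o + 1) = √(1 + 4*o))
n(A(0 - 1*6))² = (√(1 + 4*(0 - 1*6)²))² = (√(1 + 4*(0 - 6)²))² = (√(1 + 4*(-6)²))² = (√(1 + 4*36))² = (√(1 + 144))² = (√145)² = 145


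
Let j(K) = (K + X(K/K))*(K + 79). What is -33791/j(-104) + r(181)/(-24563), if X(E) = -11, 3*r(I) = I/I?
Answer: -2490027874/211855875 ≈ -11.753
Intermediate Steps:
r(I) = 1/3 (r(I) = (I/I)/3 = (1/3)*1 = 1/3)
j(K) = (-11 + K)*(79 + K) (j(K) = (K - 11)*(K + 79) = (-11 + K)*(79 + K))
-33791/j(-104) + r(181)/(-24563) = -33791/(-869 + (-104)**2 + 68*(-104)) + (1/3)/(-24563) = -33791/(-869 + 10816 - 7072) + (1/3)*(-1/24563) = -33791/2875 - 1/73689 = -2490027874/211855875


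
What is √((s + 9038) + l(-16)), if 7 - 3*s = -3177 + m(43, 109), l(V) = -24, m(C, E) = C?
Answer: √10061 ≈ 100.30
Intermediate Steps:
s = 1047 (s = 7/3 - (-3177 + 43)/3 = 7/3 - ⅓*(-3134) = 7/3 + 3134/3 = 1047)
√((s + 9038) + l(-16)) = √((1047 + 9038) - 24) = √(10085 - 24) = √10061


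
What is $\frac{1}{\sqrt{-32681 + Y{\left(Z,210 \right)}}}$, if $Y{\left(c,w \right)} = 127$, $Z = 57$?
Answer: $- \frac{i \sqrt{32554}}{32554} \approx - 0.0055424 i$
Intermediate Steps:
$\frac{1}{\sqrt{-32681 + Y{\left(Z,210 \right)}}} = \frac{1}{\sqrt{-32681 + 127}} = \frac{1}{\sqrt{-32554}} = \frac{1}{i \sqrt{32554}} = - \frac{i \sqrt{32554}}{32554}$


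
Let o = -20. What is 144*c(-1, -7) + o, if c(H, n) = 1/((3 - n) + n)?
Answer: 28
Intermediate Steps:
c(H, n) = 1/3
144*c(-1, -7) + o = 144*(1/3) - 20 = 48 - 20 = 28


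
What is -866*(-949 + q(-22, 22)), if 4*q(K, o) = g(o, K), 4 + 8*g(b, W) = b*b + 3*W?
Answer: 6485041/8 ≈ 8.1063e+5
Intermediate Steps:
g(b, W) = -½ + b²/8 + 3*W/8 (g(b, W) = -½ + (b*b + 3*W)/8 = -½ + (b² + 3*W)/8 = -½ + (b²/8 + 3*W/8) = -½ + b²/8 + 3*W/8)
q(K, o) = -⅛ + o²/32 + 3*K/32 (q(K, o) = (-½ + o²/8 + 3*K/8)/4 = -⅛ + o²/32 + 3*K/32)
-866*(-949 + q(-22, 22)) = -866*(-949 + (-⅛ + (1/32)*22² + (3/32)*(-22))) = -866*(-949 + (-⅛ + (1/32)*484 - 33/16)) = -866*(-949 + (-⅛ + 121/8 - 33/16)) = -866*(-949 + 207/16) = -866*(-14977/16) = 6485041/8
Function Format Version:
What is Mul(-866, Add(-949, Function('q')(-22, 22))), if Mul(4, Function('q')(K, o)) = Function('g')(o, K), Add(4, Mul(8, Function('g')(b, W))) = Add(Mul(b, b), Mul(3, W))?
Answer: Rational(6485041, 8) ≈ 8.1063e+5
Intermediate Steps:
Function('g')(b, W) = Add(Rational(-1, 2), Mul(Rational(1, 8), Pow(b, 2)), Mul(Rational(3, 8), W)) (Function('g')(b, W) = Add(Rational(-1, 2), Mul(Rational(1, 8), Add(Mul(b, b), Mul(3, W)))) = Add(Rational(-1, 2), Mul(Rational(1, 8), Add(Pow(b, 2), Mul(3, W)))) = Add(Rational(-1, 2), Add(Mul(Rational(1, 8), Pow(b, 2)), Mul(Rational(3, 8), W))) = Add(Rational(-1, 2), Mul(Rational(1, 8), Pow(b, 2)), Mul(Rational(3, 8), W)))
Function('q')(K, o) = Add(Rational(-1, 8), Mul(Rational(1, 32), Pow(o, 2)), Mul(Rational(3, 32), K)) (Function('q')(K, o) = Mul(Rational(1, 4), Add(Rational(-1, 2), Mul(Rational(1, 8), Pow(o, 2)), Mul(Rational(3, 8), K))) = Add(Rational(-1, 8), Mul(Rational(1, 32), Pow(o, 2)), Mul(Rational(3, 32), K)))
Mul(-866, Add(-949, Function('q')(-22, 22))) = Mul(-866, Add(-949, Add(Rational(-1, 8), Mul(Rational(1, 32), Pow(22, 2)), Mul(Rational(3, 32), -22)))) = Mul(-866, Add(-949, Add(Rational(-1, 8), Mul(Rational(1, 32), 484), Rational(-33, 16)))) = Mul(-866, Add(-949, Add(Rational(-1, 8), Rational(121, 8), Rational(-33, 16)))) = Mul(-866, Add(-949, Rational(207, 16))) = Mul(-866, Rational(-14977, 16)) = Rational(6485041, 8)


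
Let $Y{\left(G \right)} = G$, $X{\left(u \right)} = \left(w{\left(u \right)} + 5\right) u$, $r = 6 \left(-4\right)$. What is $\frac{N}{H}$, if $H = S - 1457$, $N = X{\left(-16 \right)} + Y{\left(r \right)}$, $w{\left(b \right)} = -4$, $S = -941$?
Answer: $\frac{20}{1199} \approx 0.016681$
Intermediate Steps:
$r = -24$
$X{\left(u \right)} = u$ ($X{\left(u \right)} = \left(-4 + 5\right) u = 1 u = u$)
$N = -40$ ($N = -16 - 24 = -40$)
$H = -2398$ ($H = -941 - 1457 = -2398$)
$\frac{N}{H} = - \frac{40}{-2398} = \left(-40\right) \left(- \frac{1}{2398}\right) = \frac{20}{1199}$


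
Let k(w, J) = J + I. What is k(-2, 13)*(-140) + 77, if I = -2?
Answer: -1463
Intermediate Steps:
k(w, J) = -2 + J (k(w, J) = J - 2 = -2 + J)
k(-2, 13)*(-140) + 77 = (-2 + 13)*(-140) + 77 = 11*(-140) + 77 = -1540 + 77 = -1463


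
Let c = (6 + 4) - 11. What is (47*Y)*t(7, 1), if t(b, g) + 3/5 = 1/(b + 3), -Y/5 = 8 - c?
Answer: 2115/2 ≈ 1057.5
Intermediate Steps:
c = -1 (c = 10 - 11 = -1)
Y = -45 (Y = -5*(8 - 1*(-1)) = -5*(8 + 1) = -5*9 = -45)
t(b, g) = -⅗ + 1/(3 + b) (t(b, g) = -⅗ + 1/(b + 3) = -⅗ + 1/(3 + b))
(47*Y)*t(7, 1) = (47*(-45))*((-4 - 3*7)/(5*(3 + 7))) = -423*(-4 - 21)/10 = -423*(-25)/10 = -2115*(-½) = 2115/2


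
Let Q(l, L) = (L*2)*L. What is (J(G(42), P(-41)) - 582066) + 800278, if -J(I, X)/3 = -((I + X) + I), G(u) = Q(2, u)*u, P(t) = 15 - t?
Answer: 1107436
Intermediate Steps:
Q(l, L) = 2*L² (Q(l, L) = (2*L)*L = 2*L²)
G(u) = 2*u³ (G(u) = (2*u²)*u = 2*u³)
J(I, X) = 3*X + 6*I (J(I, X) = -(-3)*((I + X) + I) = -(-3)*(X + 2*I) = -3*(-X - 2*I) = 3*X + 6*I)
(J(G(42), P(-41)) - 582066) + 800278 = ((3*(15 - 1*(-41)) + 6*(2*42³)) - 582066) + 800278 = ((3*(15 + 41) + 6*(2*74088)) - 582066) + 800278 = ((3*56 + 6*148176) - 582066) + 800278 = ((168 + 889056) - 582066) + 800278 = (889224 - 582066) + 800278 = 307158 + 800278 = 1107436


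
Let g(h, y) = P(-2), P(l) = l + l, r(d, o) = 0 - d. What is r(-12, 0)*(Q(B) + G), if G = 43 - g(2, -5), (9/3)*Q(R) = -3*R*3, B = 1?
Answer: 528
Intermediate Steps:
r(d, o) = -d
P(l) = 2*l
g(h, y) = -4 (g(h, y) = 2*(-2) = -4)
Q(R) = -3*R (Q(R) = (-3*R*3)/3 = (-9*R)/3 = -3*R)
G = 47 (G = 43 - 1*(-4) = 43 + 4 = 47)
r(-12, 0)*(Q(B) + G) = (-1*(-12))*(-3*1 + 47) = 12*(-3 + 47) = 12*44 = 528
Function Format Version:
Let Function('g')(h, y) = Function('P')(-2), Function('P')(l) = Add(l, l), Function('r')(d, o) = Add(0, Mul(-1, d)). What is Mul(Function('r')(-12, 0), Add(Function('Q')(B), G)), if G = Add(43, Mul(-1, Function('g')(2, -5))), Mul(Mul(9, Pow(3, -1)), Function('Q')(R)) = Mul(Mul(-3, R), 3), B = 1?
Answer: 528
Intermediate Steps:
Function('r')(d, o) = Mul(-1, d)
Function('P')(l) = Mul(2, l)
Function('g')(h, y) = -4 (Function('g')(h, y) = Mul(2, -2) = -4)
Function('Q')(R) = Mul(-3, R) (Function('Q')(R) = Mul(Rational(1, 3), Mul(Mul(-3, R), 3)) = Mul(Rational(1, 3), Mul(-9, R)) = Mul(-3, R))
G = 47 (G = Add(43, Mul(-1, -4)) = Add(43, 4) = 47)
Mul(Function('r')(-12, 0), Add(Function('Q')(B), G)) = Mul(Mul(-1, -12), Add(Mul(-3, 1), 47)) = Mul(12, Add(-3, 47)) = Mul(12, 44) = 528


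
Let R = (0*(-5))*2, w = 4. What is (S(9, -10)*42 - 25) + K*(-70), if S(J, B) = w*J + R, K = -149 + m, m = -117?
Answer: 20107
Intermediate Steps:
R = 0 (R = 0*2 = 0)
K = -266 (K = -149 - 117 = -266)
S(J, B) = 4*J (S(J, B) = 4*J + 0 = 4*J)
(S(9, -10)*42 - 25) + K*(-70) = ((4*9)*42 - 25) - 266*(-70) = (36*42 - 25) + 18620 = (1512 - 25) + 18620 = 1487 + 18620 = 20107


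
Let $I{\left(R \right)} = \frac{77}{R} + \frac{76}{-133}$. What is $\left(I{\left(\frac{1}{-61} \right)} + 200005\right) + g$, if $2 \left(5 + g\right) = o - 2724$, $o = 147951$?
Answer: $\frac{3750823}{14} \approx 2.6792 \cdot 10^{5}$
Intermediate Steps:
$I{\left(R \right)} = - \frac{4}{7} + \frac{77}{R}$ ($I{\left(R \right)} = \frac{77}{R} + 76 \left(- \frac{1}{133}\right) = \frac{77}{R} - \frac{4}{7} = - \frac{4}{7} + \frac{77}{R}$)
$g = \frac{145217}{2}$ ($g = -5 + \frac{147951 - 2724}{2} = -5 + \frac{1}{2} \cdot 145227 = -5 + \frac{145227}{2} = \frac{145217}{2} \approx 72609.0$)
$\left(I{\left(\frac{1}{-61} \right)} + 200005\right) + g = \left(\left(- \frac{4}{7} + \frac{77}{\frac{1}{-61}}\right) + 200005\right) + \frac{145217}{2} = \left(\left(- \frac{4}{7} + \frac{77}{- \frac{1}{61}}\right) + 200005\right) + \frac{145217}{2} = \left(\left(- \frac{4}{7} + 77 \left(-61\right)\right) + 200005\right) + \frac{145217}{2} = \left(\left(- \frac{4}{7} - 4697\right) + 200005\right) + \frac{145217}{2} = \left(- \frac{32883}{7} + 200005\right) + \frac{145217}{2} = \frac{1367152}{7} + \frac{145217}{2} = \frac{3750823}{14}$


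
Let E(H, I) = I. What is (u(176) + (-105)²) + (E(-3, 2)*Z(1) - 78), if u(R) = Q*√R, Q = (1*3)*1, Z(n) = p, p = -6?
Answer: 10935 + 12*√11 ≈ 10975.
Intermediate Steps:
Z(n) = -6
Q = 3 (Q = 3*1 = 3)
u(R) = 3*√R
(u(176) + (-105)²) + (E(-3, 2)*Z(1) - 78) = (3*√176 + (-105)²) + (2*(-6) - 78) = (3*(4*√11) + 11025) + (-12 - 78) = (12*√11 + 11025) - 90 = (11025 + 12*√11) - 90 = 10935 + 12*√11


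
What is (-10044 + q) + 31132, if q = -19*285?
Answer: 15673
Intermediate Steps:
q = -5415
(-10044 + q) + 31132 = (-10044 - 5415) + 31132 = -15459 + 31132 = 15673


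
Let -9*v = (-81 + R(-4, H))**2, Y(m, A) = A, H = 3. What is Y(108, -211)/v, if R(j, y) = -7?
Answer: 1899/7744 ≈ 0.24522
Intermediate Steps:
v = -7744/9 (v = -(-81 - 7)**2/9 = -1/9*(-88)**2 = -1/9*7744 = -7744/9 ≈ -860.44)
Y(108, -211)/v = -211/(-7744/9) = -211*(-9/7744) = 1899/7744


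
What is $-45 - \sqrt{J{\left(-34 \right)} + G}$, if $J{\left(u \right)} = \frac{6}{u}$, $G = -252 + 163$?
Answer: $-45 - \frac{2 i \sqrt{6443}}{17} \approx -45.0 - 9.4433 i$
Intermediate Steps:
$G = -89$
$-45 - \sqrt{J{\left(-34 \right)} + G} = -45 - \sqrt{\frac{6}{-34} - 89} = -45 - \sqrt{6 \left(- \frac{1}{34}\right) - 89} = -45 - \sqrt{- \frac{3}{17} - 89} = -45 - \sqrt{- \frac{1516}{17}} = -45 - \frac{2 i \sqrt{6443}}{17}$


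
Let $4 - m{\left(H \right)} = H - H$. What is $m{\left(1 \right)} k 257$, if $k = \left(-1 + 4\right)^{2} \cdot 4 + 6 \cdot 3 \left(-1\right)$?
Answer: $18504$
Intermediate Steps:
$k = 18$ ($k = 3^{2} \cdot 4 + 18 \left(-1\right) = 9 \cdot 4 - 18 = 36 - 18 = 18$)
$m{\left(H \right)} = 4$ ($m{\left(H \right)} = 4 - \left(H - H\right) = 4 - 0 = 4 + 0 = 4$)
$m{\left(1 \right)} k 257 = 4 \cdot 18 \cdot 257 = 72 \cdot 257 = 18504$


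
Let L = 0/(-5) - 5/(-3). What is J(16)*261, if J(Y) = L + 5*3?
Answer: 4350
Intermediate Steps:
L = 5/3 (L = 0*(-⅕) - 5*(-⅓) = 0 + 5/3 = 5/3 ≈ 1.6667)
J(Y) = 50/3 (J(Y) = 5/3 + 5*3 = 5/3 + 15 = 50/3)
J(16)*261 = (50/3)*261 = 4350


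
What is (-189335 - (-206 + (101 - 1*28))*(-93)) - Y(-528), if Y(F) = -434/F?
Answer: -53250073/264 ≈ -2.0170e+5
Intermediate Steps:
(-189335 - (-206 + (101 - 1*28))*(-93)) - Y(-528) = (-189335 - (-206 + (101 - 1*28))*(-93)) - (-434)/(-528) = (-189335 - (-206 + (101 - 28))*(-93)) - (-434)*(-1)/528 = (-189335 - (-206 + 73)*(-93)) - 1*217/264 = (-189335 - (-133)*(-93)) - 217/264 = (-189335 - 1*12369) - 217/264 = (-189335 - 12369) - 217/264 = -201704 - 217/264 = -53250073/264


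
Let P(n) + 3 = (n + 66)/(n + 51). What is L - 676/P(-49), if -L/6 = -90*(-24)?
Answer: -143912/11 ≈ -13083.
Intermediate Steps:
P(n) = -3 + (66 + n)/(51 + n) (P(n) = -3 + (n + 66)/(n + 51) = -3 + (66 + n)/(51 + n))
L = -12960 (L = -(-540)*(-24) = -6*2160 = -12960)
L - 676/P(-49) = -12960 - 676*(51 - 49)/(-87 - 2*(-49)) = -12960 - 676*2/(-87 + 98) = -12960 - 676/((½)*11) = -12960 - 676/11/2 = -12960 - 676*2/11 = -12960 - 1352/11 = -143912/11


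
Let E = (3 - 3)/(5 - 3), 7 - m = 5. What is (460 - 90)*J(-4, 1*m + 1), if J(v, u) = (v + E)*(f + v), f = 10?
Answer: -8880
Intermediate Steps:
m = 2 (m = 7 - 1*5 = 7 - 5 = 2)
E = 0 (E = 0/2 = 0*(1/2) = 0)
J(v, u) = v*(10 + v) (J(v, u) = (v + 0)*(10 + v) = v*(10 + v))
(460 - 90)*J(-4, 1*m + 1) = (460 - 90)*(-4*(10 - 4)) = 370*(-4*6) = 370*(-24) = -8880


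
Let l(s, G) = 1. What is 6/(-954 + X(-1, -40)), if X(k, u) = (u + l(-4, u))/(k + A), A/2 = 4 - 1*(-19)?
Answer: -90/14323 ≈ -0.0062836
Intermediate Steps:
A = 46 (A = 2*(4 - 1*(-19)) = 2*(4 + 19) = 2*23 = 46)
X(k, u) = (1 + u)/(46 + k) (X(k, u) = (u + 1)/(k + 46) = (1 + u)/(46 + k))
6/(-954 + X(-1, -40)) = 6/(-954 + (1 - 40)/(46 - 1)) = 6/(-954 - 39/45) = 6/(-954 + (1/45)*(-39)) = 6/(-954 - 13/15) = 6/(-14323/15) = 6*(-15/14323) = -90/14323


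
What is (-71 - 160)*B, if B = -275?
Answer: 63525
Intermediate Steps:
(-71 - 160)*B = (-71 - 160)*(-275) = -231*(-275) = 63525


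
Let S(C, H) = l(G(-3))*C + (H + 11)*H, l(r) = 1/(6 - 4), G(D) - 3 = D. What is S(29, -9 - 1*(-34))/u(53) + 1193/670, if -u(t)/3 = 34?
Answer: -491029/68340 ≈ -7.1851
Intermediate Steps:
u(t) = -102 (u(t) = -3*34 = -102)
G(D) = 3 + D
l(r) = 1/2
S(C, H) = C/2 + H*(11 + H) (S(C, H) = C/2 + (H + 11)*H = C/2 + (11 + H)*H = C/2 + H*(11 + H))
S(29, -9 - 1*(-34))/u(53) + 1193/670 = ((-9 - 1*(-34))**2 + (1/2)*29 + 11*(-9 - 1*(-34)))/(-102) + 1193/670 = ((-9 + 34)**2 + 29/2 + 11*(-9 + 34))*(-1/102) + 1193*(1/670) = (25**2 + 29/2 + 11*25)*(-1/102) + 1193/670 = (625 + 29/2 + 275)*(-1/102) + 1193/670 = (1829/2)*(-1/102) + 1193/670 = -1829/204 + 1193/670 = -491029/68340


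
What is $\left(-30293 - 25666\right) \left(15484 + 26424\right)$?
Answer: $-2345129772$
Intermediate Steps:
$\left(-30293 - 25666\right) \left(15484 + 26424\right) = \left(-55959\right) 41908 = -2345129772$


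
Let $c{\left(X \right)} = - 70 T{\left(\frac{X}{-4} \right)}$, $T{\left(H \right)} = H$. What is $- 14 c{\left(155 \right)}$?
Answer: $-37975$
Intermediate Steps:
$c{\left(X \right)} = \frac{35 X}{2}$ ($c{\left(X \right)} = - 70 \frac{X}{-4} = - 70 X \left(- \frac{1}{4}\right) = - 70 \left(- \frac{X}{4}\right) = \frac{35 X}{2}$)
$- 14 c{\left(155 \right)} = - 14 \cdot \frac{35}{2} \cdot 155 = \left(-14\right) \frac{5425}{2} = -37975$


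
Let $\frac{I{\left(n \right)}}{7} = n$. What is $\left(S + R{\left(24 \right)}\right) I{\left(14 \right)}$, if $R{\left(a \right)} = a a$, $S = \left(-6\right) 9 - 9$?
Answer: $50274$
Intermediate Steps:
$I{\left(n \right)} = 7 n$
$S = -63$ ($S = -54 - 9 = -63$)
$R{\left(a \right)} = a^{2}$
$\left(S + R{\left(24 \right)}\right) I{\left(14 \right)} = \left(-63 + 24^{2}\right) 7 \cdot 14 = \left(-63 + 576\right) 98 = 513 \cdot 98 = 50274$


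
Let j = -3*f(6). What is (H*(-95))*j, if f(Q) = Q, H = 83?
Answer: 141930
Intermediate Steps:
j = -18 (j = -3*6 = -18)
(H*(-95))*j = (83*(-95))*(-18) = -7885*(-18) = 141930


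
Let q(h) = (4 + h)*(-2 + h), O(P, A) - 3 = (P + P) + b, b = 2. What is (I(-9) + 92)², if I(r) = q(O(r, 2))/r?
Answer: 5929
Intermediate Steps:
O(P, A) = 5 + 2*P (O(P, A) = 3 + ((P + P) + 2) = 3 + (2*P + 2) = 3 + (2 + 2*P) = 5 + 2*P)
q(h) = (-2 + h)*(4 + h)
I(r) = (2 + (5 + 2*r)² + 4*r)/r (I(r) = (-8 + (5 + 2*r)² + 2*(5 + 2*r))/r = (-8 + (5 + 2*r)² + (10 + 4*r))/r = (2 + (5 + 2*r)² + 4*r)/r)
(I(-9) + 92)² = ((24 + 4*(-9) + 27/(-9)) + 92)² = ((24 - 36 + 27*(-⅑)) + 92)² = ((24 - 36 - 3) + 92)² = (-15 + 92)² = 77² = 5929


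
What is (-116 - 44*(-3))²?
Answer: 256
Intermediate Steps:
(-116 - 44*(-3))² = (-116 - 22*(-6))² = (-116 + 132)² = 16² = 256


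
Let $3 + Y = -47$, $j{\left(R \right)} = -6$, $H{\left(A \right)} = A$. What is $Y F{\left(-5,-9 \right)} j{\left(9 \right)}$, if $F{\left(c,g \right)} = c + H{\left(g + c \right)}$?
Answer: $-5700$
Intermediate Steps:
$Y = -50$ ($Y = -3 - 47 = -50$)
$F{\left(c,g \right)} = g + 2 c$ ($F{\left(c,g \right)} = c + \left(g + c\right) = c + \left(c + g\right) = g + 2 c$)
$Y F{\left(-5,-9 \right)} j{\left(9 \right)} = - 50 \left(-9 + 2 \left(-5\right)\right) \left(-6\right) = - 50 \left(-9 - 10\right) \left(-6\right) = \left(-50\right) \left(-19\right) \left(-6\right) = 950 \left(-6\right) = -5700$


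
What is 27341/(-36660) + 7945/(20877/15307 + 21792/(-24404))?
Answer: 192903078374659/11434290660 ≈ 16871.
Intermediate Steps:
27341/(-36660) + 7945/(20877/15307 + 21792/(-24404)) = 27341*(-1/36660) + 7945/(20877*(1/15307) + 21792*(-1/24404)) = -27341/36660 + 7945/(20877/15307 - 5448/6101) = -27341/36660 + 7945/(43978041/93388007) = -27341/36660 + 7945*(93388007/43978041) = -27341/36660 + 741967715615/43978041 = 192903078374659/11434290660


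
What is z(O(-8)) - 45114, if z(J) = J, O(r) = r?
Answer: -45122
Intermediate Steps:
z(O(-8)) - 45114 = -8 - 45114 = -45122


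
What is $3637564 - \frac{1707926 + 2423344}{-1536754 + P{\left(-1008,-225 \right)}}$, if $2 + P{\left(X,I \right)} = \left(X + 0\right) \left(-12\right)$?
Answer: $\frac{184868415317}{50822} \approx 3.6376 \cdot 10^{6}$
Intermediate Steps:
$P{\left(X,I \right)} = -2 - 12 X$ ($P{\left(X,I \right)} = -2 + \left(X + 0\right) \left(-12\right) = -2 + X \left(-12\right) = -2 - 12 X$)
$3637564 - \frac{1707926 + 2423344}{-1536754 + P{\left(-1008,-225 \right)}} = 3637564 - \frac{1707926 + 2423344}{-1536754 - -12094} = 3637564 - \frac{4131270}{-1536754 + \left(-2 + 12096\right)} = 3637564 - \frac{4131270}{-1536754 + 12094} = 3637564 - \frac{4131270}{-1524660} = 3637564 - 4131270 \left(- \frac{1}{1524660}\right) = 3637564 - - \frac{137709}{50822} = 3637564 + \frac{137709}{50822} = \frac{184868415317}{50822}$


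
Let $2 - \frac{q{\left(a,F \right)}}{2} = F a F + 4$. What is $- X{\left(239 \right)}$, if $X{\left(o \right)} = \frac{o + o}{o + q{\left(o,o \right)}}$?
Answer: $\frac{478}{27303603} \approx 1.7507 \cdot 10^{-5}$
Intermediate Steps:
$q{\left(a,F \right)} = -4 - 2 a F^{2}$ ($q{\left(a,F \right)} = 4 - 2 \left(F a F + 4\right) = 4 - 2 \left(a F^{2} + 4\right) = 4 - 2 \left(4 + a F^{2}\right) = 4 - \left(8 + 2 a F^{2}\right) = -4 - 2 a F^{2}$)
$X{\left(o \right)} = \frac{2 o}{-4 + o - 2 o^{3}}$ ($X{\left(o \right)} = \frac{o + o}{o - \left(4 + 2 o o^{2}\right)} = \frac{2 o}{o - \left(4 + 2 o^{3}\right)} = \frac{2 o}{-4 + o - 2 o^{3}}$)
$- X{\left(239 \right)} = - \frac{\left(-2\right) 239}{4 - 239 + 2 \cdot 239^{3}} = - \frac{\left(-2\right) 239}{4 - 239 + 2 \cdot 13651919} = - \frac{\left(-2\right) 239}{4 - 239 + 27303838} = - \frac{\left(-2\right) 239}{27303603} = \left(-1\right) \left(- \frac{478}{27303603}\right) = \frac{478}{27303603}$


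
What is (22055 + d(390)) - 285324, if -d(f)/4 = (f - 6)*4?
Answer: -269413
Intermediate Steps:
d(f) = 96 - 16*f (d(f) = -4*(f - 6)*4 = -4*(-6 + f)*4 = -4*(-24 + 4*f) = 96 - 16*f)
(22055 + d(390)) - 285324 = (22055 + (96 - 16*390)) - 285324 = (22055 + (96 - 6240)) - 285324 = (22055 - 6144) - 285324 = 15911 - 285324 = -269413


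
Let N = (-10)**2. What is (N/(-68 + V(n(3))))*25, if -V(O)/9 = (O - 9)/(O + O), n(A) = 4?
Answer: -20000/499 ≈ -40.080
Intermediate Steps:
V(O) = -9*(-9 + O)/(2*O) (V(O) = -9*(O - 9)/(O + O) = -9*(-9 + O)/(2*O))
N = 100
(N/(-68 + V(n(3))))*25 = (100/(-68 + (9/2)*(9 - 1*4)/4))*25 = (100/(-68 + (9/2)*(1/4)*(9 - 4)))*25 = (100/(-68 + (9/2)*(1/4)*5))*25 = (100/(-68 + 45/8))*25 = (100/(-499/8))*25 = (100*(-8/499))*25 = -800/499*25 = -20000/499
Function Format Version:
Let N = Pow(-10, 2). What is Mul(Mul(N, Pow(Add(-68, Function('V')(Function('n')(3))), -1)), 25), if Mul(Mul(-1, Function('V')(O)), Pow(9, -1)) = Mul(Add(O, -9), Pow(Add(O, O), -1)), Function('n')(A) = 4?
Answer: Rational(-20000, 499) ≈ -40.080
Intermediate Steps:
Function('V')(O) = Mul(Rational(-9, 2), Pow(O, -1), Add(-9, O)) (Function('V')(O) = Mul(-9, Mul(Add(O, -9), Pow(Add(O, O), -1))) = Mul(-9, Mul(Add(-9, O), Pow(Mul(2, O), -1))) = Mul(-9, Mul(Add(-9, O), Mul(Rational(1, 2), Pow(O, -1)))) = Mul(-9, Mul(Rational(1, 2), Pow(O, -1), Add(-9, O))) = Mul(Rational(-9, 2), Pow(O, -1), Add(-9, O)))
N = 100
Mul(Mul(N, Pow(Add(-68, Function('V')(Function('n')(3))), -1)), 25) = Mul(Mul(100, Pow(Add(-68, Mul(Rational(9, 2), Pow(4, -1), Add(9, Mul(-1, 4)))), -1)), 25) = Mul(Mul(100, Pow(Add(-68, Mul(Rational(9, 2), Rational(1, 4), Add(9, -4))), -1)), 25) = Mul(Mul(100, Pow(Add(-68, Mul(Rational(9, 2), Rational(1, 4), 5)), -1)), 25) = Mul(Mul(100, Pow(Add(-68, Rational(45, 8)), -1)), 25) = Mul(Mul(100, Pow(Rational(-499, 8), -1)), 25) = Mul(Mul(100, Rational(-8, 499)), 25) = Mul(Rational(-800, 499), 25) = Rational(-20000, 499)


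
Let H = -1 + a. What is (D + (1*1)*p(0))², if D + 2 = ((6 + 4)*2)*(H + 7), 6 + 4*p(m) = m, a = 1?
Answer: 74529/4 ≈ 18632.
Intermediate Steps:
H = 0 (H = -1 + 1 = 0)
p(m) = -3/2 + m/4
D = 138 (D = -2 + ((6 + 4)*2)*(0 + 7) = -2 + (10*2)*7 = -2 + 20*7 = -2 + 140 = 138)
(D + (1*1)*p(0))² = (138 + (1*1)*(-3/2 + (¼)*0))² = (138 + 1*(-3/2 + 0))² = (138 + 1*(-3/2))² = (138 - 3/2)² = (273/2)² = 74529/4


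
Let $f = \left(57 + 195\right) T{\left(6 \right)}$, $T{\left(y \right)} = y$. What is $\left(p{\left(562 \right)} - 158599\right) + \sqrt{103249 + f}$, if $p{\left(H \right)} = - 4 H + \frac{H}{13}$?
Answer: $- \frac{2090449}{13} + \sqrt{104761} \approx -1.6048 \cdot 10^{5}$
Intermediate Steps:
$p{\left(H \right)} = - \frac{51 H}{13}$ ($p{\left(H \right)} = - 4 H + H \frac{1}{13} = - 4 H + \frac{H}{13} = - \frac{51 H}{13}$)
$f = 1512$ ($f = \left(57 + 195\right) 6 = 252 \cdot 6 = 1512$)
$\left(p{\left(562 \right)} - 158599\right) + \sqrt{103249 + f} = \left(\left(- \frac{51}{13}\right) 562 - 158599\right) + \sqrt{103249 + 1512} = \left(- \frac{28662}{13} - 158599\right) + \sqrt{104761} = - \frac{2090449}{13} + \sqrt{104761}$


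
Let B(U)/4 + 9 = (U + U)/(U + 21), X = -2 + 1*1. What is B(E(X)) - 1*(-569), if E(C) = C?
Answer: 2663/5 ≈ 532.60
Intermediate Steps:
X = -1 (X = -2 + 1 = -1)
B(U) = -36 + 8*U/(21 + U) (B(U) = -36 + 4*((U + U)/(U + 21)) = -36 + 4*((2*U)/(21 + U)) = -36 + 4*(2*U/(21 + U)) = -36 + 8*U/(21 + U))
B(E(X)) - 1*(-569) = 28*(-27 - 1*(-1))/(21 - 1) - 1*(-569) = 28*(-27 + 1)/20 + 569 = 28*(1/20)*(-26) + 569 = -182/5 + 569 = 2663/5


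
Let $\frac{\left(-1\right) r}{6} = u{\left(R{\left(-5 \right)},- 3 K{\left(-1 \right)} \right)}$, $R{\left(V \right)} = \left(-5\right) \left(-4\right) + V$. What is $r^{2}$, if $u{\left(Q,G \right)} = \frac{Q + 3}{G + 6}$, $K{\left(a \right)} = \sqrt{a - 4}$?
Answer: $\frac{1296}{\left(2 - i \sqrt{5}\right)^{2}} \approx -16.0 + 143.11 i$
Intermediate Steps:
$R{\left(V \right)} = 20 + V$
$K{\left(a \right)} = \sqrt{-4 + a}$
$u{\left(Q,G \right)} = \frac{3 + Q}{6 + G}$
$r = - \frac{108}{6 - 3 i \sqrt{5}}$ ($r = - 6 \frac{3 + \left(20 - 5\right)}{6 - 3 \sqrt{-4 - 1}} = - 6 \frac{3 + 15}{6 - 3 \sqrt{-5}} = - 6 \frac{1}{6 - 3 i \sqrt{5}} \cdot 18 = - 6 \frac{18}{6 - 3 i \sqrt{5}} = - \frac{108}{6 - 3 i \sqrt{5}} \approx -8.0 - 8.9443 i$)
$r^{2} = \left(-8 - 4 i \sqrt{5}\right)^{2}$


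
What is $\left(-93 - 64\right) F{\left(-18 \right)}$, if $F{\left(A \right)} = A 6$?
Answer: $16956$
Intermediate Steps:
$F{\left(A \right)} = 6 A$
$\left(-93 - 64\right) F{\left(-18 \right)} = \left(-93 - 64\right) 6 \left(-18\right) = \left(-157\right) \left(-108\right) = 16956$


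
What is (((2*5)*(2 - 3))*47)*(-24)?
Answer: 11280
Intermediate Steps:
(((2*5)*(2 - 3))*47)*(-24) = ((10*(-1))*47)*(-24) = -10*47*(-24) = -470*(-24) = 11280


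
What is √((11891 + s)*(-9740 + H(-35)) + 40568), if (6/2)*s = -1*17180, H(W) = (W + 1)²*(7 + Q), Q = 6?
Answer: 4*√18358629/3 ≈ 5712.9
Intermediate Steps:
H(W) = 13*(1 + W)² (H(W) = (W + 1)²*(7 + 6) = (1 + W)²*13 = 13*(1 + W)²)
s = -17180/3 (s = (-1*17180)/3 = (⅓)*(-17180) = -17180/3 ≈ -5726.7)
√((11891 + s)*(-9740 + H(-35)) + 40568) = √((11891 - 17180/3)*(-9740 + 13*(1 - 35)²) + 40568) = √(18493*(-9740 + 13*(-34)²)/3 + 40568) = √(18493*(-9740 + 13*1156)/3 + 40568) = √(18493*(-9740 + 15028)/3 + 40568) = √((18493/3)*5288 + 40568) = √(97790984/3 + 40568) = √(97912688/3) = 4*√18358629/3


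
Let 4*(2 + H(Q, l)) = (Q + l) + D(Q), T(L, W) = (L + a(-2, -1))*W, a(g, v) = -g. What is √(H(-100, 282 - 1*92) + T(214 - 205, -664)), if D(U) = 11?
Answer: I*√29123/2 ≈ 85.327*I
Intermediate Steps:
T(L, W) = W*(2 + L) (T(L, W) = (L - 1*(-2))*W = (L + 2)*W = (2 + L)*W = W*(2 + L))
H(Q, l) = ¾ + Q/4 + l/4 (H(Q, l) = -2 + ((Q + l) + 11)/4 = -2 + (11 + Q + l)/4 = -2 + (11/4 + Q/4 + l/4) = ¾ + Q/4 + l/4)
√(H(-100, 282 - 1*92) + T(214 - 205, -664)) = √((¾ + (¼)*(-100) + (282 - 1*92)/4) - 664*(2 + (214 - 205))) = √((¾ - 25 + (282 - 92)/4) - 664*(2 + 9)) = √((¾ - 25 + (¼)*190) - 664*11) = √((¾ - 25 + 95/2) - 7304) = √(93/4 - 7304) = √(-29123/4) = I*√29123/2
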